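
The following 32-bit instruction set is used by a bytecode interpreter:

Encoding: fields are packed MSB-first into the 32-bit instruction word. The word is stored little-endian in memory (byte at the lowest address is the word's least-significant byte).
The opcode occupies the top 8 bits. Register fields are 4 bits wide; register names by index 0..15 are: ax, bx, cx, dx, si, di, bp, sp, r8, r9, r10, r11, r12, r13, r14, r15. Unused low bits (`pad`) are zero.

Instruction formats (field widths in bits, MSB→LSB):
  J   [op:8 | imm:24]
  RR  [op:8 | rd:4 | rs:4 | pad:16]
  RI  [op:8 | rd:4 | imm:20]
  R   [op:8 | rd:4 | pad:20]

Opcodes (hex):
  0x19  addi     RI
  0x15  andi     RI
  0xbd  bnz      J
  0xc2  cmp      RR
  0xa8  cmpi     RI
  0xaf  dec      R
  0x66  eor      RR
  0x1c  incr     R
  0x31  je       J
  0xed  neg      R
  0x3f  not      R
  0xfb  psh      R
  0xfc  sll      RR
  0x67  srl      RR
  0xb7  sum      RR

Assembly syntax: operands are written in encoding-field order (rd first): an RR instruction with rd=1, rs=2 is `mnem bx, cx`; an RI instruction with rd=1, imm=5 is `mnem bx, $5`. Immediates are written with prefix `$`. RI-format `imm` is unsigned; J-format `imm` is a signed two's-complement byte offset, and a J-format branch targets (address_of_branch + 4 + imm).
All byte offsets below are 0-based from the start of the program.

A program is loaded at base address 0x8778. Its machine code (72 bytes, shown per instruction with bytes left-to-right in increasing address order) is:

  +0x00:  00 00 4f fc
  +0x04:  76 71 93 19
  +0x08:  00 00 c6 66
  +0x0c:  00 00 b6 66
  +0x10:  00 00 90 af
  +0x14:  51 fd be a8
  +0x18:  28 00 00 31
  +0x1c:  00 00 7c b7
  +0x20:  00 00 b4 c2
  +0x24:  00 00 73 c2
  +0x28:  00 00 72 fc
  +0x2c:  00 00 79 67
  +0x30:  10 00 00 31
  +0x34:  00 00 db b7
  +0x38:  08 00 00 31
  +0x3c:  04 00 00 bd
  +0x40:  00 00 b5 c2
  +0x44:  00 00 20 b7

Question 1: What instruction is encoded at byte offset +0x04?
addi r9, $225654

off 0x04: read 76 71 93 19 as little → 0x19937176
  top 8b → 0x19 → addi [RI]
  rd@[23:20]=0x9 ⇒ r9
  imm@[19:0]=0x37176 ⇒ $225654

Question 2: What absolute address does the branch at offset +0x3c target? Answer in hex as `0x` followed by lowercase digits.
off 0x3c: read 04 00 00 bd as little → 0xbd000004
  top 8b → 0xbd → bnz [J]
  imm@[23:0]=0x4 ⇒ $4
  target = base 0x8778 + off 0x3c + 4 + imm 4 = 0x87bc

0x87bc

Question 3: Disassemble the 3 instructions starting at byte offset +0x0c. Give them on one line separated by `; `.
eor r11, bp; dec r9; cmpi r11, $982353

+0x0c: 00 00 b6 66 ⇒ word 0x66b60000 (little)
  top 8b → 0x66 → eor [RR]
  rd: (w>>20)&0xf=0xb → r11
  rs: (w>>16)&0xf=0x6 → bp
+0x10: 00 00 90 af ⇒ word 0xaf900000 (little)
  top 8b → 0xaf → dec [R]
  rd: (w>>20)&0xf=0x9 → r9
+0x14: 51 fd be a8 ⇒ word 0xa8befd51 (little)
  top 8b → 0xa8 → cmpi [RI]
  rd: (w>>20)&0xf=0xb → r11
  imm: (w>>0)&0xfffff=0xefd51 → $982353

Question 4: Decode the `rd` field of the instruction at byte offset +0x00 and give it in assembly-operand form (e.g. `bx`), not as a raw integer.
off 0x00: read 00 00 4f fc as little → 0xfc4f0000
  top 8b → 0xfc → sll [RR]
  [23:20] rd=4 = si
  [19:16] rs=15 = r15

si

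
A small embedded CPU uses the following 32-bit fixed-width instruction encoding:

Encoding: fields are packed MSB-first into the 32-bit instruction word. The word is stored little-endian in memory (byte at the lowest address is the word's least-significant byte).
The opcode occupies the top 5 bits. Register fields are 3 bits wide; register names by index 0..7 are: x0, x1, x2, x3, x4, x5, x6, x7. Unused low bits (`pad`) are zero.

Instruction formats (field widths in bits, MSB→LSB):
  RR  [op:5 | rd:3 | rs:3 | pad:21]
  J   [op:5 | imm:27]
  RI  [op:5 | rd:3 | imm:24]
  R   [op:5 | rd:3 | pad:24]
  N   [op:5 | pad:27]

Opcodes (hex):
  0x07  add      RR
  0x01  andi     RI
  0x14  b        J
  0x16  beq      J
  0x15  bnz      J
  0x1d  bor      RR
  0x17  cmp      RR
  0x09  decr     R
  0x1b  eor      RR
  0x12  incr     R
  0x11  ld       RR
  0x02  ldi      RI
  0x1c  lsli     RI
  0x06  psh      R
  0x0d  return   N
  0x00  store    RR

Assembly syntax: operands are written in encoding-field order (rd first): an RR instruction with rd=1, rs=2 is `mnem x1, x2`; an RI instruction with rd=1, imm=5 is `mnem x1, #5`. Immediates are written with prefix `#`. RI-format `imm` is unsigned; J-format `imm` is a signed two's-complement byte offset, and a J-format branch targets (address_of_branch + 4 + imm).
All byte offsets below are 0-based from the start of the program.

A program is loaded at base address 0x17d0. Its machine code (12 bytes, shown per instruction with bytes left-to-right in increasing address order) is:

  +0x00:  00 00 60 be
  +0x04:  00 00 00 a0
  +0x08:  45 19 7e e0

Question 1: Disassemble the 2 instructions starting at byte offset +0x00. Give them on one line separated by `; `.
[00] 00 00 60 be → 0xbe600000
  top 5b → 0x17 → cmp [RR]
  rd: (w>>24)&0x7=0x6 → x6
  rs: (w>>21)&0x7=0x3 → x3
[04] 00 00 00 a0 → 0xa0000000
  top 5b → 0x14 → b [J]
  imm: (w>>0)&0x7ffffff=0x0 → #0

cmp x6, x3; b #0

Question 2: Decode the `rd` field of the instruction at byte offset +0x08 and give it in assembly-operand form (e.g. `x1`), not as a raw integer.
x0

[08] 45 19 7e e0 → 0xe07e1945
  top 5b → 0x1c → lsli [RI]
  rd@[26:24]=0x0 ⇒ x0
  imm@[23:0]=0x7e1945 ⇒ #8264005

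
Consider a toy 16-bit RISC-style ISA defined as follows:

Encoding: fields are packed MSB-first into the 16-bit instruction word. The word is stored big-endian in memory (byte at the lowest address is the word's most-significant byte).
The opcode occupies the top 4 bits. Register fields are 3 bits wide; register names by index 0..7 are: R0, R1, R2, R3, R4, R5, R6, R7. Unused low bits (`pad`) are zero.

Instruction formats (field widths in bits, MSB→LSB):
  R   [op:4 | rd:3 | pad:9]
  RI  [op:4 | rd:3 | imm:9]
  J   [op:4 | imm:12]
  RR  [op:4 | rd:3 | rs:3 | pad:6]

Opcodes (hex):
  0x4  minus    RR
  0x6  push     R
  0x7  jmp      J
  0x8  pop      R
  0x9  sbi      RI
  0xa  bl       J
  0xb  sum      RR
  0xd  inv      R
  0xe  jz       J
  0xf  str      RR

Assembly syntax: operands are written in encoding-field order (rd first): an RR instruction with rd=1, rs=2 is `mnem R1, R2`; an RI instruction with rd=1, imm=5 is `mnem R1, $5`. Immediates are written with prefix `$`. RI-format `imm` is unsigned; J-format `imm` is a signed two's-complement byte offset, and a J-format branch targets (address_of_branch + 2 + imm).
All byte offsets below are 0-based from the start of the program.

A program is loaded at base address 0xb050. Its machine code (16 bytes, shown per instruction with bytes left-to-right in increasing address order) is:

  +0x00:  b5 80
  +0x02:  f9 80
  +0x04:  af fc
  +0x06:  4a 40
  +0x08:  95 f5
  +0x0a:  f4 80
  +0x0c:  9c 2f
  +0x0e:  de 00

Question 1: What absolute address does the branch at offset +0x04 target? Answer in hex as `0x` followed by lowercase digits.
0xb052

off 0x04: read af fc as big → 0xaffc
  top 4b → 0xa → bl [J]
  [11:0] imm=4092 (s12→-4) = $-4
  target = base 0xb050 + off 0x04 + 2 + imm -4 = 0xb052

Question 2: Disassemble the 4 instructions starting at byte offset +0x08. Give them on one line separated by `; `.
sbi R2, $501; str R2, R2; sbi R6, $47; inv R7

+0x08: 95 f5 ⇒ word 0x95f5 (big)
  top 4b → 0x9 → sbi [RI]
  rd: (w>>9)&0x7=0x2 → R2
  imm: (w>>0)&0x1ff=0x1f5 → $501
+0x0a: f4 80 ⇒ word 0xf480 (big)
  top 4b → 0xf → str [RR]
  rd: (w>>9)&0x7=0x2 → R2
  rs: (w>>6)&0x7=0x2 → R2
+0x0c: 9c 2f ⇒ word 0x9c2f (big)
  top 4b → 0x9 → sbi [RI]
  rd: (w>>9)&0x7=0x6 → R6
  imm: (w>>0)&0x1ff=0x2f → $47
+0x0e: de 00 ⇒ word 0xde00 (big)
  top 4b → 0xd → inv [R]
  rd: (w>>9)&0x7=0x7 → R7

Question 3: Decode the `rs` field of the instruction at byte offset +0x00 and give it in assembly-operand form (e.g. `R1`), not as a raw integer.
+0x00: b5 80 ⇒ word 0xb580 (big)
  opcode bits[15:12]=0xb: sum/RR
  rd@[11:9]=0x2 ⇒ R2
  rs@[8:6]=0x6 ⇒ R6

R6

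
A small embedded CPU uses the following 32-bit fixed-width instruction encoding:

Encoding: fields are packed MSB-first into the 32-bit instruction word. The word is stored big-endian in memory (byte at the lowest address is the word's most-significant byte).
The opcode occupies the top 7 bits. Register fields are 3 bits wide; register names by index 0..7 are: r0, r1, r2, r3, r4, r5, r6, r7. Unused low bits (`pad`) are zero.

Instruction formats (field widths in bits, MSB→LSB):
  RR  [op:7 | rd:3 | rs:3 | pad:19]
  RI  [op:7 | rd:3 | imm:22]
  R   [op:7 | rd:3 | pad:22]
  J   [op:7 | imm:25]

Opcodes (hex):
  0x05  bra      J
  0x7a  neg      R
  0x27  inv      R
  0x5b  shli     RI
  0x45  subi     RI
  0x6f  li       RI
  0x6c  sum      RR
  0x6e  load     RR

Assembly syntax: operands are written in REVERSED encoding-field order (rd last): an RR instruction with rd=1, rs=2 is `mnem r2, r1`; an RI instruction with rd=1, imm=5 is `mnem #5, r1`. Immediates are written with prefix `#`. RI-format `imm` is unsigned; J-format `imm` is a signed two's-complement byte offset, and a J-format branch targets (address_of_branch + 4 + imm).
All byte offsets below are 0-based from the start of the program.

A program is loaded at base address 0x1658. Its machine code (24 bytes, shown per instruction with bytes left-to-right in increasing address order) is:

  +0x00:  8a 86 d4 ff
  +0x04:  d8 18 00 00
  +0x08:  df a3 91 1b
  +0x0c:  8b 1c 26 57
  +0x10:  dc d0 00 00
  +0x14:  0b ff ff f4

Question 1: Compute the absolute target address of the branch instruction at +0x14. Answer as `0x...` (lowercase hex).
[14] 0b ff ff f4 → 0x0bfffff4
  top 7b → 0x5 → bra [J]
  [24:0] imm=33554420 (s25→-12) = #-12
  target = base 0x1658 + off 0x14 + 4 + imm -12 = 0x1664

0x1664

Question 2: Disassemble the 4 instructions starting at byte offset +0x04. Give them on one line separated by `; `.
sum r3, r0; li #2330907, r6; subi #1844823, r4; load r2, r3

+0x04: d8 18 00 00 ⇒ word 0xd8180000 (big)
  opcode bits[31:25]=0x6c: sum/RR
  [24:22] rd=0 = r0
  [21:19] rs=3 = r3
+0x08: df a3 91 1b ⇒ word 0xdfa3911b (big)
  opcode bits[31:25]=0x6f: li/RI
  [24:22] rd=6 = r6
  [21:0] imm=2330907 = #2330907
+0x0c: 8b 1c 26 57 ⇒ word 0x8b1c2657 (big)
  opcode bits[31:25]=0x45: subi/RI
  [24:22] rd=4 = r4
  [21:0] imm=1844823 = #1844823
+0x10: dc d0 00 00 ⇒ word 0xdcd00000 (big)
  opcode bits[31:25]=0x6e: load/RR
  [24:22] rd=3 = r3
  [21:19] rs=2 = r2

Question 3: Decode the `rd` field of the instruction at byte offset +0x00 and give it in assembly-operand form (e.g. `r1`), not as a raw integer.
r2

@+00  big-endian(8a 86 d4 ff) = 0x8a86d4ff
  opcode bits[31:25]=0x45: subi/RI
  rd: (w>>22)&0x7=0x2 → r2
  imm: (w>>0)&0x3fffff=0x6d4ff → #447743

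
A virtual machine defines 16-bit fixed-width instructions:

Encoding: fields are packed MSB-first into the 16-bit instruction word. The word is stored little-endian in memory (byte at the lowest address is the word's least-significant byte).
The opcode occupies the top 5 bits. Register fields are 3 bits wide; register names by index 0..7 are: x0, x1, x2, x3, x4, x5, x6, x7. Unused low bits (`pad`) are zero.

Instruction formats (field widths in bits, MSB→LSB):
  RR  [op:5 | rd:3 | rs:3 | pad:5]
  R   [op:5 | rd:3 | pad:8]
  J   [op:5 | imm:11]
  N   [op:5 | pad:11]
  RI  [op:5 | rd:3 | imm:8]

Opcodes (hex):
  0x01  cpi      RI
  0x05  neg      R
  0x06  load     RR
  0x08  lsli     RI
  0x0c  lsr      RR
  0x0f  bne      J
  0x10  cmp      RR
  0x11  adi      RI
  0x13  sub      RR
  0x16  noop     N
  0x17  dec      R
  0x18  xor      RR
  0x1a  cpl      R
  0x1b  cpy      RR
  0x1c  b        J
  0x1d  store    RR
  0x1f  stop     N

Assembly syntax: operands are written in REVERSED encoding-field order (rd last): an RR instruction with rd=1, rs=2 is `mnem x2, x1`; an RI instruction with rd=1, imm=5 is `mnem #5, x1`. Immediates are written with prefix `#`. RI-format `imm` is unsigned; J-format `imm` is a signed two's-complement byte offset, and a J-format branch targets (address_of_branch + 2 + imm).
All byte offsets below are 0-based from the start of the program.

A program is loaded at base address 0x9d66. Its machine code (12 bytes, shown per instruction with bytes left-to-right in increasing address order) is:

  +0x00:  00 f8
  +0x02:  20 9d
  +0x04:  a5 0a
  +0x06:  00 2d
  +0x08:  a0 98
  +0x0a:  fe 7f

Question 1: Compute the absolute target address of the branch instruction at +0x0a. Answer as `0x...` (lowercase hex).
off 0x0a: read fe 7f as little → 0x7ffe
  opcode bits[15:11]=0xf: bne/J
  [10:0] imm=2046 (s11→-2) = #-2
  target = base 0x9d66 + off 0x0a + 2 + imm -2 = 0x9d70

0x9d70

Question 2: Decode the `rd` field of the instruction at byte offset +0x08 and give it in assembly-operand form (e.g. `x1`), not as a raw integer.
[08] a0 98 → 0x98a0
  top 5b → 0x13 → sub [RR]
  [10:8] rd=0 = x0
  [7:5] rs=5 = x5

x0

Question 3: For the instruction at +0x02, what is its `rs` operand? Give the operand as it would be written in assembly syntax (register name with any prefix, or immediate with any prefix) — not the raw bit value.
x1

[02] 20 9d → 0x9d20
  top 5b → 0x13 → sub [RR]
  [10:8] rd=5 = x5
  [7:5] rs=1 = x1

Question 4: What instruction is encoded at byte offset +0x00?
stop

@+00  little-endian(00 f8) = 0xf800
  opcode bits[15:11]=0x1f: stop/N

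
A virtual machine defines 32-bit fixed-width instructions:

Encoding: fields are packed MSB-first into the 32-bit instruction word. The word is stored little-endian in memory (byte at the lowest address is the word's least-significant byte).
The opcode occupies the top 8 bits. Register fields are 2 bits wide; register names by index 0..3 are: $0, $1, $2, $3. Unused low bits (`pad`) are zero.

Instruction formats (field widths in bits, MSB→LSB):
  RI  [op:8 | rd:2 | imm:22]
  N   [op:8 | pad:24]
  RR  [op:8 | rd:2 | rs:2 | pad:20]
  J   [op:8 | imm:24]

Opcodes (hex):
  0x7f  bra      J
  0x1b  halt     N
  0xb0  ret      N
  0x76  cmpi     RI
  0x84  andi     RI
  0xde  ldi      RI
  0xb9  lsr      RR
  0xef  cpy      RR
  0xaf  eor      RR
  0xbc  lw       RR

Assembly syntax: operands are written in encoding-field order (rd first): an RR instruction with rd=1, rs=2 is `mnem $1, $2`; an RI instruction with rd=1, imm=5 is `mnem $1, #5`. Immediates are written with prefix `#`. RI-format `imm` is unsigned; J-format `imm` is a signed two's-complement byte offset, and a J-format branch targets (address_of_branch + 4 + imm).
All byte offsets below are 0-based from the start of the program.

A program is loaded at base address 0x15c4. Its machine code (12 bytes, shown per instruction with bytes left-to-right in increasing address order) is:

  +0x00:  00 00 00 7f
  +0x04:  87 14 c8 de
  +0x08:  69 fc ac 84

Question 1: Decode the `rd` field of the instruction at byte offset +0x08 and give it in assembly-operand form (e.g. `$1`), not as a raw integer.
off 0x08: read 69 fc ac 84 as little → 0x84acfc69
  opcode bits[31:24]=0x84: andi/RI
  rd: (w>>22)&0x3=0x2 → $2
  imm: (w>>0)&0x3fffff=0x2cfc69 → #2948201

$2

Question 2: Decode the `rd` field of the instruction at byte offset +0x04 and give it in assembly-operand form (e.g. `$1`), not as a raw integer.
@+04  little-endian(87 14 c8 de) = 0xdec81487
  opcode bits[31:24]=0xde: ldi/RI
  [23:22] rd=3 = $3
  [21:0] imm=529543 = #529543

$3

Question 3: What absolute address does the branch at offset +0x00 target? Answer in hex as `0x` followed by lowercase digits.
[00] 00 00 00 7f → 0x7f000000
  top 8b → 0x7f → bra [J]
  imm@[23:0]=0x0 ⇒ #0
  target = base 0x15c4 + off 0x00 + 4 + imm 0 = 0x15c8

0x15c8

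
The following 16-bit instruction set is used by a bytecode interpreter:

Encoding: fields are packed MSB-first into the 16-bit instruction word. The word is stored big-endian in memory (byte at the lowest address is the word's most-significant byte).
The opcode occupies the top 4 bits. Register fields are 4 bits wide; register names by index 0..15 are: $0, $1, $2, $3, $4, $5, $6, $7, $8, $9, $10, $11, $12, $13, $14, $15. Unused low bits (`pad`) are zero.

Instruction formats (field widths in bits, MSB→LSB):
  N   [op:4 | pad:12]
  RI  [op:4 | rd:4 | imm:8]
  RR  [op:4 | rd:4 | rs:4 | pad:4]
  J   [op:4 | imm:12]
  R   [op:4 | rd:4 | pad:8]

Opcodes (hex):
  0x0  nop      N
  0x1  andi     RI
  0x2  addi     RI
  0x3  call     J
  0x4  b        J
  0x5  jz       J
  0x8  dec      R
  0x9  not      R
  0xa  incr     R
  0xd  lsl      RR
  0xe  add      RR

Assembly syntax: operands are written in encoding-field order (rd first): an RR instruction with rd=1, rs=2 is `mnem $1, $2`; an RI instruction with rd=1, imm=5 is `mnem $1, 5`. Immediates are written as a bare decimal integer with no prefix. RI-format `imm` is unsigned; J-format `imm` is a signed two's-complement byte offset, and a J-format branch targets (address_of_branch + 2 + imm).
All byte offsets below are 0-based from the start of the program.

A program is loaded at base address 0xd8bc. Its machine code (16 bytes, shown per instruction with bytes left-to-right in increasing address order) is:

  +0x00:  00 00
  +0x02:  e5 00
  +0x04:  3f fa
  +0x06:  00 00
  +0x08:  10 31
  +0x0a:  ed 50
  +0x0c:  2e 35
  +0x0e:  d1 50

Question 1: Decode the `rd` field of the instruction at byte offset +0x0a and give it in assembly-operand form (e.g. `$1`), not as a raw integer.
$13

[0a] ed 50 → 0xed50
  top 4b → 0xe → add [RR]
  rd: (w>>8)&0xf=0xd → $13
  rs: (w>>4)&0xf=0x5 → $5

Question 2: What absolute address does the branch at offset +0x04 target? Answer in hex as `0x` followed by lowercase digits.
[04] 3f fa → 0x3ffa
  op=0x3ffa>>12=0x3 ⇒ call (J)
  imm@[11:0]=0xffa (s12→-6) ⇒ -6
  target = base 0xd8bc + off 0x04 + 2 + imm -6 = 0xd8bc

0xd8bc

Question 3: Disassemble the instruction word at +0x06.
nop

+0x06: 00 00 ⇒ word 0x0000 (big)
  op=0x0000>>12=0x0 ⇒ nop (N)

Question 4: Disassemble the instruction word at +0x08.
[08] 10 31 → 0x1031
  op=0x1031>>12=0x1 ⇒ andi (RI)
  rd: (w>>8)&0xf=0x0 → $0
  imm: (w>>0)&0xff=0x31 → 49

andi $0, 49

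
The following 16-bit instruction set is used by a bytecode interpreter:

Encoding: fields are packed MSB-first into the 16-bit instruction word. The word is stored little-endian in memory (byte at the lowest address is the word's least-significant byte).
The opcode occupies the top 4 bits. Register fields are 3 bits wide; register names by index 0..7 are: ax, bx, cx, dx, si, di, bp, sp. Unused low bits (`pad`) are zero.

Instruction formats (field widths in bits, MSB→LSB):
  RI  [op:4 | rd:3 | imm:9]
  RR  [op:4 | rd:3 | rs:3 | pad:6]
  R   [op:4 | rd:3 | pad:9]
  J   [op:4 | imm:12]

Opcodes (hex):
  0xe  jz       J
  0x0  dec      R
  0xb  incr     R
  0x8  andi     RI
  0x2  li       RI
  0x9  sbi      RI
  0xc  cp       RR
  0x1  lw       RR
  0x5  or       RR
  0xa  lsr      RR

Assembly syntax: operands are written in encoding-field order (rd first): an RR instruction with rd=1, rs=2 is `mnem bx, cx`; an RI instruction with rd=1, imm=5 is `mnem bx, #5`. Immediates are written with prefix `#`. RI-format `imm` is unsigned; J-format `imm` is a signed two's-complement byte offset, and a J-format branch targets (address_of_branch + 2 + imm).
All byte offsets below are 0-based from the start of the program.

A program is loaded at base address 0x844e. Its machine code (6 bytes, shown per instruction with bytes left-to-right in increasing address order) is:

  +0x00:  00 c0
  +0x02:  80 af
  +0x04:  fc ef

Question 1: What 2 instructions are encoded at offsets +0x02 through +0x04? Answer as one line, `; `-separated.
lsr sp, bp; jz #-4

+0x02: 80 af ⇒ word 0xaf80 (little)
  opcode bits[15:12]=0xa: lsr/RR
  [11:9] rd=7 = sp
  [8:6] rs=6 = bp
+0x04: fc ef ⇒ word 0xeffc (little)
  opcode bits[15:12]=0xe: jz/J
  [11:0] imm=4092 (s12→-4) = #-4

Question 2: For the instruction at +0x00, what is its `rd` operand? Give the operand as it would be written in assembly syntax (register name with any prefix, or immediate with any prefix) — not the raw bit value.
@+00  little-endian(00 c0) = 0xc000
  op=0xc000>>12=0xc ⇒ cp (RR)
  [11:9] rd=0 = ax
  [8:6] rs=0 = ax

ax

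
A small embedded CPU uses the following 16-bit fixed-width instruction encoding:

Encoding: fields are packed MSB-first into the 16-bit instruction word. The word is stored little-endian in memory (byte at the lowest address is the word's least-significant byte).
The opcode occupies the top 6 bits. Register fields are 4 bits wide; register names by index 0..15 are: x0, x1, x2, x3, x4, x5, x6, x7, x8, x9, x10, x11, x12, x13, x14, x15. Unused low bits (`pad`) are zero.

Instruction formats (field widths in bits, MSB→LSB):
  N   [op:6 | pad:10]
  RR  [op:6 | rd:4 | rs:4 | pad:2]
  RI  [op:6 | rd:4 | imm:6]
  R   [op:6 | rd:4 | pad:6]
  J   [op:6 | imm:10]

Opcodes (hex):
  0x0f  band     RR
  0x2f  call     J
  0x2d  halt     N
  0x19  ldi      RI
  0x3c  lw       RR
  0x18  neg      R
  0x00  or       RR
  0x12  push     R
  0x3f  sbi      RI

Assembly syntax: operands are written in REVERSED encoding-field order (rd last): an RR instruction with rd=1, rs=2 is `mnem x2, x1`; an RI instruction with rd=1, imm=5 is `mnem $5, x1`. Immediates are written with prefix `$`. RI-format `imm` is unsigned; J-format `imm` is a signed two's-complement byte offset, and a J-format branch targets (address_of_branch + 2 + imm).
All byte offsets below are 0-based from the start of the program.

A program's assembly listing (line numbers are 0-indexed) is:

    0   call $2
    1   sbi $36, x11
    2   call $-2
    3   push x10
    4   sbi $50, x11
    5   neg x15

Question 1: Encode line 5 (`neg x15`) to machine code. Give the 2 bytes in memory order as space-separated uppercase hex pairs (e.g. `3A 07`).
line 5 (neg): pack op=0x18:6|rd=15:4|pad=0:6 = 0x63c0; little→ c0 63

C0 63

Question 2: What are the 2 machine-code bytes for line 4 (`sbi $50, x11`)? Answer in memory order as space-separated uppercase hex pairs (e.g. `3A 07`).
F2 FE

line 4 (sbi): pack op=0x3f:6|rd=11:4|imm=50:6 = 0xfef2; little→ f2 fe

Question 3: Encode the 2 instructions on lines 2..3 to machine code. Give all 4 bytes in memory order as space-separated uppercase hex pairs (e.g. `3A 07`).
2. call fields op=0x2f:6|imm=-2:10 → word bffeh → fe bf
3. push fields op=0x12:6|rd=10:4|pad=0:6 → word 4a80h → 80 4a

FE BF 80 4A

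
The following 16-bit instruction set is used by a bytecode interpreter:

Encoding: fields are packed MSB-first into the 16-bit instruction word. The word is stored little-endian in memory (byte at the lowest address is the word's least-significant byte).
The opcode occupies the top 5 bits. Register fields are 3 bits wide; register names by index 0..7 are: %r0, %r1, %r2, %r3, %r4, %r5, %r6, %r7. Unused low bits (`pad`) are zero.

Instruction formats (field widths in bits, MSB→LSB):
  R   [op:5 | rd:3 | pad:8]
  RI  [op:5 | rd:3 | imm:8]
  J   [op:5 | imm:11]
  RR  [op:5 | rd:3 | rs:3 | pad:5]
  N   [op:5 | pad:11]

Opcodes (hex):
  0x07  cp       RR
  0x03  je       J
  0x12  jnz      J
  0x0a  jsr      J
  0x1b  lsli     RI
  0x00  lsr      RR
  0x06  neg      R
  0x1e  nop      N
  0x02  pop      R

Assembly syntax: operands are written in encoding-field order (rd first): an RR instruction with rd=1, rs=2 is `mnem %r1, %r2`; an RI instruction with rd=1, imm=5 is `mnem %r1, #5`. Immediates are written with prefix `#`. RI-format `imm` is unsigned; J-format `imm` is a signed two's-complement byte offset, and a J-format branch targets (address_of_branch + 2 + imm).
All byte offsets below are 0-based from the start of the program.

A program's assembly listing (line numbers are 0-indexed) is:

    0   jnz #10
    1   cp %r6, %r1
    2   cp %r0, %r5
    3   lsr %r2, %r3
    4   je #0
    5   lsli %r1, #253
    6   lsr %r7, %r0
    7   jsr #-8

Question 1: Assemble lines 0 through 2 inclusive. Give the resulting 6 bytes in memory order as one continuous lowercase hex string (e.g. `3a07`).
line 0 (jnz): pack op=0x12:5|imm=10:11 = 0x900a; little→ 0a 90
line 1 (cp): pack op=0x7:5|rd=6:3|rs=1:3|pad=0:5 = 0x3e20; little→ 20 3e
line 2 (cp): pack op=0x7:5|rd=0:3|rs=5:3|pad=0:5 = 0x38a0; little→ a0 38

0a90203ea038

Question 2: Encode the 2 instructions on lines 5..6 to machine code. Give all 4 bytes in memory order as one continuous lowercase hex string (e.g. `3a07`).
fdd90007

L5: lsli op=0x1b:5|rd=1:3|imm=253:8 ⇒ 0xd9fd ⇒ little fd d9
L6: lsr op=0x0:5|rd=7:3|rs=0:3|pad=0:5 ⇒ 0x0700 ⇒ little 00 07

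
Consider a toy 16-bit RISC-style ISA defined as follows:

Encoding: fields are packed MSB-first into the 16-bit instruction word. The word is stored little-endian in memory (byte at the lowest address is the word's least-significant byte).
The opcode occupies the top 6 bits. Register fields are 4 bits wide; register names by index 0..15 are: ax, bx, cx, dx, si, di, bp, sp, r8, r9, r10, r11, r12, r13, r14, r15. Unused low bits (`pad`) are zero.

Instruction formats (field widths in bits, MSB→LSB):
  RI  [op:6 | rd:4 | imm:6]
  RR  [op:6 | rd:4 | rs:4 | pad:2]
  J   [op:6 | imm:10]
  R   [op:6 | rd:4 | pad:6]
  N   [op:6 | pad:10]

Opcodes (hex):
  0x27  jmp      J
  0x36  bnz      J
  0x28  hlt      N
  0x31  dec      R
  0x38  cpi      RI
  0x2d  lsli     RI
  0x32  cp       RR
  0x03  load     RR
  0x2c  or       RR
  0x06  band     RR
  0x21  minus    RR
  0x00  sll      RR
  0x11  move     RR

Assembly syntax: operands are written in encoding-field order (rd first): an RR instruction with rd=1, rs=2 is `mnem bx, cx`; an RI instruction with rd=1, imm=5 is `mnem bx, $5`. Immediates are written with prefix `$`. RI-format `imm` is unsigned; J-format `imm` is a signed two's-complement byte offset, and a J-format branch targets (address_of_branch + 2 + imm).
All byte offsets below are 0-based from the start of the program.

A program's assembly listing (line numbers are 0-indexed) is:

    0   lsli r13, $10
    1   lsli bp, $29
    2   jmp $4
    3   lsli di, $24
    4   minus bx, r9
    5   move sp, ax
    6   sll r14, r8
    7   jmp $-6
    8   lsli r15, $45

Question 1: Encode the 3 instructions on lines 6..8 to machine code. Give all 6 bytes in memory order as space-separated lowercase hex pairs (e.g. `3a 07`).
a0 03 fa 9f ed b7

line 6 (sll): pack op=0x0:6|rd=14:4|rs=8:4|pad=0:2 = 0x03a0; little→ a0 03
line 7 (jmp): pack op=0x27:6|imm=-6:10 = 0x9ffa; little→ fa 9f
line 8 (lsli): pack op=0x2d:6|rd=15:4|imm=45:6 = 0xb7ed; little→ ed b7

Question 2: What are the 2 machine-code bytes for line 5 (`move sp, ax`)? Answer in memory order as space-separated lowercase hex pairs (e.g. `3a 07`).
line 5 (move): pack op=0x11:6|rd=7:4|rs=0:4|pad=0:2 = 0x45c0; little→ c0 45

c0 45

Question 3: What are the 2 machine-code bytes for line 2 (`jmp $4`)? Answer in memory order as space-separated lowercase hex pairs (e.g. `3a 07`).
L2: jmp op=0x27:6|imm=4:10 ⇒ 0x9c04 ⇒ little 04 9c

04 9c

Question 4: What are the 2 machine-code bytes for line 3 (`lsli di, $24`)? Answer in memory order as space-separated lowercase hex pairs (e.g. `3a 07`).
L3: lsli op=0x2d:6|rd=5:4|imm=24:6 ⇒ 0xb558 ⇒ little 58 b5

58 b5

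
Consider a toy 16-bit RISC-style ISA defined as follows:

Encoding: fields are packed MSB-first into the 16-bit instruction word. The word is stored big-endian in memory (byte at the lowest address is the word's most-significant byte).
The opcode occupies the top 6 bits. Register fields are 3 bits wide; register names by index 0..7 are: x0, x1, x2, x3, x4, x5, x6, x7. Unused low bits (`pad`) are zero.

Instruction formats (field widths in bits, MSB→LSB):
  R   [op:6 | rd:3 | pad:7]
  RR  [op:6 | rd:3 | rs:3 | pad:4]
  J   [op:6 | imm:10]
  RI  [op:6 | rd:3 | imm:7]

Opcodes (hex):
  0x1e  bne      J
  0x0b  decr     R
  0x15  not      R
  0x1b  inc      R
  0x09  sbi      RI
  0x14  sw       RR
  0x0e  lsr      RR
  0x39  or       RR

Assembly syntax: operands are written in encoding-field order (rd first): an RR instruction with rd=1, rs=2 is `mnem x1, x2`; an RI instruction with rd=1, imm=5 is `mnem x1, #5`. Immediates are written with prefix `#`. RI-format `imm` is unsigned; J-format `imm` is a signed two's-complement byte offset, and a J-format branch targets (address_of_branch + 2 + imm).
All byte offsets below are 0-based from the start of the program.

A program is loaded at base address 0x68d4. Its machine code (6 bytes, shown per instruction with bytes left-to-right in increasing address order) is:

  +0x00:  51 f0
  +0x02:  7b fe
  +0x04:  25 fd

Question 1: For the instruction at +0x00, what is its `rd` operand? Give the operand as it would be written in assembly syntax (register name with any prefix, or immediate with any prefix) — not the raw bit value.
x3

+0x00: 51 f0 ⇒ word 0x51f0 (big)
  opcode bits[15:10]=0x14: sw/RR
  rd: (w>>7)&0x7=0x3 → x3
  rs: (w>>4)&0x7=0x7 → x7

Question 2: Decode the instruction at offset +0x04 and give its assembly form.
[04] 25 fd → 0x25fd
  top 6b → 0x9 → sbi [RI]
  rd@[9:7]=0x3 ⇒ x3
  imm@[6:0]=0x7d ⇒ #125

sbi x3, #125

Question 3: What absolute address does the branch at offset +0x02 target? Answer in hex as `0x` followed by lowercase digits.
[02] 7b fe → 0x7bfe
  top 6b → 0x1e → bne [J]
  imm: (w>>0)&0x3ff=0x3fe (s10→-2) → #-2
  target = base 0x68d4 + off 0x02 + 2 + imm -2 = 0x68d6

0x68d6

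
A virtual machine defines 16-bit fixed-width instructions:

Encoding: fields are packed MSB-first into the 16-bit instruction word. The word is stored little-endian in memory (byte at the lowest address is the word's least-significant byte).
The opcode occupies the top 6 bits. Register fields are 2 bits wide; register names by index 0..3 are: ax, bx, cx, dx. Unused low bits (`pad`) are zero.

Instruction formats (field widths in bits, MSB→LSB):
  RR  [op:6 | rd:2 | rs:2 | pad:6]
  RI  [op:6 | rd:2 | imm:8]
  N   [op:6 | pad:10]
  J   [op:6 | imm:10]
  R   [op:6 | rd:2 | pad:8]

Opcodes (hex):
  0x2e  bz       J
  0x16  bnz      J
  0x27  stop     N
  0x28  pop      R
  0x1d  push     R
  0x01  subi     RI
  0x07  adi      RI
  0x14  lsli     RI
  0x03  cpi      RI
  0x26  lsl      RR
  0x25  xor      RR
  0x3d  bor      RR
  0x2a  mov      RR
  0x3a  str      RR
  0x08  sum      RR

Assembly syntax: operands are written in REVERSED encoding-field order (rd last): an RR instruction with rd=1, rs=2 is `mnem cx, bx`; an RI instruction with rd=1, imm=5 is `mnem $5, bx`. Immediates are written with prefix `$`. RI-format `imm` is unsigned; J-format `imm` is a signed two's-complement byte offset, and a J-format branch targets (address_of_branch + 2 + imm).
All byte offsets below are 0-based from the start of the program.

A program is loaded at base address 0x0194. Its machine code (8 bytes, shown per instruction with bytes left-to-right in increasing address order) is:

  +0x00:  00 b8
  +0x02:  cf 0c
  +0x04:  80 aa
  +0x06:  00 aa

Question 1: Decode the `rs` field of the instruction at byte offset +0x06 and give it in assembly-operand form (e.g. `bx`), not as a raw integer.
ax

@+06  little-endian(00 aa) = 0xaa00
  opcode bits[15:10]=0x2a: mov/RR
  rd@[9:8]=0x2 ⇒ cx
  rs@[7:6]=0x0 ⇒ ax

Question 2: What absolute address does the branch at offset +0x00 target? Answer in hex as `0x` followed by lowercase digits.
@+00  little-endian(00 b8) = 0xb800
  opcode bits[15:10]=0x2e: bz/J
  imm: (w>>0)&0x3ff=0x0 → $0
  target = base 0x0194 + off 0x00 + 2 + imm 0 = 0x0196

0x0196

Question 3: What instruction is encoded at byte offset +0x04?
mov cx, cx

off 0x04: read 80 aa as little → 0xaa80
  opcode bits[15:10]=0x2a: mov/RR
  [9:8] rd=2 = cx
  [7:6] rs=2 = cx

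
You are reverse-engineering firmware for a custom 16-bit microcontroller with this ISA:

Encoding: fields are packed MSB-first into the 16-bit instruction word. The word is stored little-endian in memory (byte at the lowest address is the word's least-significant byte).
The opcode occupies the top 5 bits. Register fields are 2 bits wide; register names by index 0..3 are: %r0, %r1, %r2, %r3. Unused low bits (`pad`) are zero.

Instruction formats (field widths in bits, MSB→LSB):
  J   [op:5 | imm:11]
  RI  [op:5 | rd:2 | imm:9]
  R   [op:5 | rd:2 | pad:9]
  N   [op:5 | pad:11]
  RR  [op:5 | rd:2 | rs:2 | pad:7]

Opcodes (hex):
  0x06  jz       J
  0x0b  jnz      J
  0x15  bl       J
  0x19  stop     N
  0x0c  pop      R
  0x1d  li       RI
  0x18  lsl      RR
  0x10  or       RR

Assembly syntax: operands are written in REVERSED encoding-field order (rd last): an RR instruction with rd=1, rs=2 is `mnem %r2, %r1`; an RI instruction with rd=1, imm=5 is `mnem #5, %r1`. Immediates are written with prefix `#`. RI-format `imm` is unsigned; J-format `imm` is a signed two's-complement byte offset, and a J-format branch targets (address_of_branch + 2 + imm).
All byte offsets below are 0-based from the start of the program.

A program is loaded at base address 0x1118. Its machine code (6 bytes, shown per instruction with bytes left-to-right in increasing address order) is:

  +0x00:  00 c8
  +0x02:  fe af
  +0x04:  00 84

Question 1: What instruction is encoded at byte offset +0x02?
bl #-2

[02] fe af → 0xaffe
  opcode bits[15:11]=0x15: bl/J
  [10:0] imm=2046 (s11→-2) = #-2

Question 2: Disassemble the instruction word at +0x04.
or %r0, %r2

+0x04: 00 84 ⇒ word 0x8400 (little)
  op=0x8400>>11=0x10 ⇒ or (RR)
  rd: (w>>9)&0x3=0x2 → %r2
  rs: (w>>7)&0x3=0x0 → %r0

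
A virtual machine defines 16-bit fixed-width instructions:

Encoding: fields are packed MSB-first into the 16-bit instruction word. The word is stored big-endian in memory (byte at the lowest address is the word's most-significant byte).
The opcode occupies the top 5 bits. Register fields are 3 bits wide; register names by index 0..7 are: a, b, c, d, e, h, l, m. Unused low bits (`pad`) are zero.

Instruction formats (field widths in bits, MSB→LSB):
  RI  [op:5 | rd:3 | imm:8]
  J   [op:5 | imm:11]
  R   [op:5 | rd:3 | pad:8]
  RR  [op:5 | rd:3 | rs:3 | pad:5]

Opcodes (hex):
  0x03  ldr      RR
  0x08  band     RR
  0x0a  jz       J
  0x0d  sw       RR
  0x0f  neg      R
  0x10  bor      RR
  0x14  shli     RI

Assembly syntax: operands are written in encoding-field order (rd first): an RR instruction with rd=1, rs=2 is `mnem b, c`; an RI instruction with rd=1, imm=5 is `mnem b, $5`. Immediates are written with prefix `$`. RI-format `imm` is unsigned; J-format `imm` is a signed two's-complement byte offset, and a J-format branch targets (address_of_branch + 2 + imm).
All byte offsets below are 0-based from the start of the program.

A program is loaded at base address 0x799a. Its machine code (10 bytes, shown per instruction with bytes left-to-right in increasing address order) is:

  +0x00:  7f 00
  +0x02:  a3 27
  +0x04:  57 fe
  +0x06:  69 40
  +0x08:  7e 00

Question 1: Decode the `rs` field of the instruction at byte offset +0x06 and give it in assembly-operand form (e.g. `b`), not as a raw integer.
+0x06: 69 40 ⇒ word 0x6940 (big)
  opcode bits[15:11]=0xd: sw/RR
  [10:8] rd=1 = b
  [7:5] rs=2 = c

c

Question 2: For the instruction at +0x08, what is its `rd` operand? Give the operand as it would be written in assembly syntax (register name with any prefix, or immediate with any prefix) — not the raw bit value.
@+08  big-endian(7e 00) = 0x7e00
  top 5b → 0xf → neg [R]
  rd: (w>>8)&0x7=0x6 → l

l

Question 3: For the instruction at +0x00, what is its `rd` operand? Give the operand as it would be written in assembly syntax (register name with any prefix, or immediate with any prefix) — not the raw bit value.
m

+0x00: 7f 00 ⇒ word 0x7f00 (big)
  top 5b → 0xf → neg [R]
  [10:8] rd=7 = m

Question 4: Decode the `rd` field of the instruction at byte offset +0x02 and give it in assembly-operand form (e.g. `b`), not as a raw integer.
off 0x02: read a3 27 as big → 0xa327
  op=0xa327>>11=0x14 ⇒ shli (RI)
  rd@[10:8]=0x3 ⇒ d
  imm@[7:0]=0x27 ⇒ $39

d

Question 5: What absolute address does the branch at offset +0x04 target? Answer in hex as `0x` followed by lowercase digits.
+0x04: 57 fe ⇒ word 0x57fe (big)
  op=0x57fe>>11=0xa ⇒ jz (J)
  [10:0] imm=2046 (s11→-2) = $-2
  target = base 0x799a + off 0x04 + 2 + imm -2 = 0x799e

0x799e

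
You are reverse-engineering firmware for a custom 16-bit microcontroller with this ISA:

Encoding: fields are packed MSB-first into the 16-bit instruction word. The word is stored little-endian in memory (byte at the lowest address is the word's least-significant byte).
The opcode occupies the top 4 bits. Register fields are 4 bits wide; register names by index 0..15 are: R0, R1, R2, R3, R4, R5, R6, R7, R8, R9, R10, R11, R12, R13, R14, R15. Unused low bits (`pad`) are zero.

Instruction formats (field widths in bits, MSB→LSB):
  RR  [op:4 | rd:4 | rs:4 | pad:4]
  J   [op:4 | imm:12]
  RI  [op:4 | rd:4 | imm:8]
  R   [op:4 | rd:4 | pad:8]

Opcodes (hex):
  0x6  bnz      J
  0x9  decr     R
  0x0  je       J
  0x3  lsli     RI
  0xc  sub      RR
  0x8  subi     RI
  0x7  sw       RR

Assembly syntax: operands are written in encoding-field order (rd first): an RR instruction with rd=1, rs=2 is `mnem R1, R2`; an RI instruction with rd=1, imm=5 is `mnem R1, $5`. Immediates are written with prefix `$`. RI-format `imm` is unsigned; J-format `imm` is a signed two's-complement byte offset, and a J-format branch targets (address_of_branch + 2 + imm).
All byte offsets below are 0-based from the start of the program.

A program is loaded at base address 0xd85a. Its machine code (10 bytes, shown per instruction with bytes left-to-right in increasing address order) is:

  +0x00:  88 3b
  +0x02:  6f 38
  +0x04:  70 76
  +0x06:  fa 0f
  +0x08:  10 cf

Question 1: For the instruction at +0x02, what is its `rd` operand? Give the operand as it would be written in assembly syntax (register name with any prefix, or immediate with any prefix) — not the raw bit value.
@+02  little-endian(6f 38) = 0x386f
  op=0x386f>>12=0x3 ⇒ lsli (RI)
  rd: (w>>8)&0xf=0x8 → R8
  imm: (w>>0)&0xff=0x6f → $111

R8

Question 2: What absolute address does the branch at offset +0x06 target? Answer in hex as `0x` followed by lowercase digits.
0xd85c

+0x06: fa 0f ⇒ word 0x0ffa (little)
  top 4b → 0x0 → je [J]
  imm: (w>>0)&0xfff=0xffa (s12→-6) → $-6
  target = base 0xd85a + off 0x06 + 2 + imm -6 = 0xd85c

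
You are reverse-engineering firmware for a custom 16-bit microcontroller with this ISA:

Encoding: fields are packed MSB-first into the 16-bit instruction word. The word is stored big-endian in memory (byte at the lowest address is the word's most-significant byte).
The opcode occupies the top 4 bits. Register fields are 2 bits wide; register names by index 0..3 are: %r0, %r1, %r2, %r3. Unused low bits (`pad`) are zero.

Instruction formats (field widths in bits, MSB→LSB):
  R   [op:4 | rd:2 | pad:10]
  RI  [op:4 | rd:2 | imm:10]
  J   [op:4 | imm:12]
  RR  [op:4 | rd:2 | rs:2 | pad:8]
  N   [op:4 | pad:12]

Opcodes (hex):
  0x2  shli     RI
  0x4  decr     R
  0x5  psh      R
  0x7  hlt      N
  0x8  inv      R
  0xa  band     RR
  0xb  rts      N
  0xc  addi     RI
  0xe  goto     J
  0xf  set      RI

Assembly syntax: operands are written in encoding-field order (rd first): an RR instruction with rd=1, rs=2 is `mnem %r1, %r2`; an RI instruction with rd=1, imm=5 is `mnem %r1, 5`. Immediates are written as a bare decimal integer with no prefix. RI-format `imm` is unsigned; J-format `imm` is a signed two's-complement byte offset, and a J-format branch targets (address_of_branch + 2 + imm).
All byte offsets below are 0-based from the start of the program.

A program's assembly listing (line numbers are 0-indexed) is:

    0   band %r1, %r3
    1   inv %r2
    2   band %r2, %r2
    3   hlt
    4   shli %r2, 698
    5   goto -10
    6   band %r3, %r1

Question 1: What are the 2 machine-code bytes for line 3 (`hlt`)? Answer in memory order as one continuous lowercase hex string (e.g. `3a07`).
7000

L3: hlt op=0x7:4|pad=0:12 ⇒ 0x7000 ⇒ big 70 00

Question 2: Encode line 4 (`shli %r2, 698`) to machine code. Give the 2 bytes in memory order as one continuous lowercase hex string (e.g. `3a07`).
line 4 (shli): pack op=0x2:4|rd=2:2|imm=698:10 = 0x2aba; big→ 2a ba

2aba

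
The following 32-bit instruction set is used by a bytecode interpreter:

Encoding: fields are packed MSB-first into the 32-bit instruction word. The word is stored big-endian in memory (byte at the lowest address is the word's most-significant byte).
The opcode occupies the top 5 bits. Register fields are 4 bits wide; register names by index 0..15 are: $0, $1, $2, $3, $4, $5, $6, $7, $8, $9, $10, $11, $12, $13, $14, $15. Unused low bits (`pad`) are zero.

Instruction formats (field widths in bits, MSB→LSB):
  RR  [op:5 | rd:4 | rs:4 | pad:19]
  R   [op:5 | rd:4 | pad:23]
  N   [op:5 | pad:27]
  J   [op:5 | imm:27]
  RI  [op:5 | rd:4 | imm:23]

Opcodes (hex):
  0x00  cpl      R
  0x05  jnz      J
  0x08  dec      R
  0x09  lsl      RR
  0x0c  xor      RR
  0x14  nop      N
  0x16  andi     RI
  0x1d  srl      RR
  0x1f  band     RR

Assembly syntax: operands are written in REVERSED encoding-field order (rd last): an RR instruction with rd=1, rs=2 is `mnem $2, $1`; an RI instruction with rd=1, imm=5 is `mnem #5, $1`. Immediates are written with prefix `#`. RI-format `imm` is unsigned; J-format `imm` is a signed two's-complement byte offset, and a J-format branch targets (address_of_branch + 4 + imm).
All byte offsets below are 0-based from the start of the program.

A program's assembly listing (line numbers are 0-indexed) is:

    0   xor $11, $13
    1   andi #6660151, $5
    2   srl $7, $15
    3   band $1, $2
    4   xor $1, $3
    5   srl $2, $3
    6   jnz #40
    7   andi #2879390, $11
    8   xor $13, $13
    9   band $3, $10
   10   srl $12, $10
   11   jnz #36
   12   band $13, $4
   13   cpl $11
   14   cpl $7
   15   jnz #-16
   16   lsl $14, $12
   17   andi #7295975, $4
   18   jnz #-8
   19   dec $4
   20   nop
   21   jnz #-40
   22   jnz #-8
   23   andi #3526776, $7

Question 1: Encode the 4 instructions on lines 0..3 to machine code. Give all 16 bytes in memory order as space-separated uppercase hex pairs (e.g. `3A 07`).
66 D8 00 00 B2 E5 A0 37 EF B8 00 00 F9 08 00 00

0. xor fields op=0xc:5|rd=13:4|rs=11:4|pad=0:19 → word 66d80000h → 66 d8 00 00
1. andi fields op=0x16:5|rd=5:4|imm=6660151:23 → word b2e5a037h → b2 e5 a0 37
2. srl fields op=0x1d:5|rd=15:4|rs=7:4|pad=0:19 → word efb80000h → ef b8 00 00
3. band fields op=0x1f:5|rd=2:4|rs=1:4|pad=0:19 → word f9080000h → f9 08 00 00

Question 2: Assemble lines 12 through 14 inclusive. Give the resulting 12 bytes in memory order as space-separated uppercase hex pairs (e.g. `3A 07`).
FA 68 00 00 05 80 00 00 03 80 00 00

line 12 (band): pack op=0x1f:5|rd=4:4|rs=13:4|pad=0:19 = 0xfa680000; big→ fa 68 00 00
line 13 (cpl): pack op=0x0:5|rd=11:4|pad=0:23 = 0x05800000; big→ 05 80 00 00
line 14 (cpl): pack op=0x0:5|rd=7:4|pad=0:23 = 0x03800000; big→ 03 80 00 00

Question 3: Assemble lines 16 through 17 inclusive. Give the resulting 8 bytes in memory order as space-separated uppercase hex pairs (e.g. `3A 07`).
L16: lsl op=0x9:5|rd=12:4|rs=14:4|pad=0:19 ⇒ 0x4e700000 ⇒ big 4e 70 00 00
L17: andi op=0x16:5|rd=4:4|imm=7295975:23 ⇒ 0xb26f53e7 ⇒ big b2 6f 53 e7

4E 70 00 00 B2 6F 53 E7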